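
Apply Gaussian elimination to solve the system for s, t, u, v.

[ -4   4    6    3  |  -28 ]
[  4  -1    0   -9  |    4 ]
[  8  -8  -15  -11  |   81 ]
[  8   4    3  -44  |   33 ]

(-4, -2, -5, -2)

Forward elimination on [A|b]:
R2 <- R2 - (-1)*R1:  [   0    3    6   -6  -24 ]
R3 <- R3 - (-2)*R1:  [  0   0  -3  -5  25 ]
R4 <- R4 - (-2)*R1:  [   0   12   15  -38  -23 ]
R4 <- R4 - (4)*R2:  [   0    0   -9  -14   73 ]
R4 <- R4 - (3)*R3:  [  0   0   0   1  -2 ]
Row echelon form:
[ -4  4   6   3  |  -28 ]
[  0  3   6  -6  |  -24 ]
[  0  0  -3  -5  |   25 ]
[  0  0   0   1  |   -2 ]
Back-substitution:
v = (-2) / 1 = -2
u = (25 - (-5)*(-2)) / -3 = -5
t = (-24 - (6)*(-5) - (-6)*(-2)) / 3 = -2
s = (-28 - (4)*(-2) - (6)*(-5) - (3)*(-2)) / -4 = -4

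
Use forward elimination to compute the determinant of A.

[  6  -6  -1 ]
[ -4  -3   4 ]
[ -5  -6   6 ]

Forward elimination:
R2 <- R2 - (-2/3)*R1:  [    0    -7  10/3 ]
R3 <- R3 - (-5/6)*R1:  [    0   -11  31/6 ]
R3 <- R3 - (11/7)*R2:  [     0      0  -1/14 ]
Upper-triangular form:
[ 6  -6     -1 ]
[ 0  -7   10/3 ]
[ 0   0  -1/14 ]
det(A) = (-1)^0 * (6) * (-7) * (-1/14) = 3  (0 row swaps -> sign +1)

det(A) = 3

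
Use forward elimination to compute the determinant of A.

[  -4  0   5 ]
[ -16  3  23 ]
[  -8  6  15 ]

det(A) = 12

Forward elimination:
R2 <- R2 - (4)*R1:  [ 0  3  3 ]
R3 <- R3 - (2)*R1:  [ 0  6  5 ]
R3 <- R3 - (2)*R2:  [  0   0  -1 ]
Upper-triangular form:
[ -4  0   5 ]
[  0  3   3 ]
[  0  0  -1 ]
det(A) = (-1)^0 * (-4) * (3) * (-1) = 12  (0 row swaps -> sign +1)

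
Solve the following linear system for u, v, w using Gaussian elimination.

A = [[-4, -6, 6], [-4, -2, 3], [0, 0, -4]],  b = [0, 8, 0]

Forward elimination on [A|b]:
R2 <- R2 - (1)*R1:  [  0   4  -3   8 ]
Row echelon form:
[ -4  -6   6  |  0 ]
[  0   4  -3  |  8 ]
[  0   0  -4  |  0 ]
Back-substitution:
w = (0) / -4 = 0
v = (8 - (-3)*(0)) / 4 = 2
u = (0 - (-6)*(2) - (6)*(0)) / -4 = -3

(-3, 2, 0)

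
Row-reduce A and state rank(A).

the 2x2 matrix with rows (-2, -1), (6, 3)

rank(A) = 1

Row reduction:
R2 <- R2 - (-3)*R1:  [ 0  0 ]
Row echelon form:
[ -2  -1 ]
[  0   0 ]
Nonzero rows / pivot columns: 1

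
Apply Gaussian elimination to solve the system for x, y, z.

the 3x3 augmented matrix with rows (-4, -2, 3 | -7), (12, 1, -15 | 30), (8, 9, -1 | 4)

(4, -3, 1)

Forward elimination on [A|b]:
R2 <- R2 - (-3)*R1:  [  0  -5  -6   9 ]
R3 <- R3 - (-2)*R1:  [   0    5    5  -10 ]
R3 <- R3 - (-1)*R2:  [  0   0  -1  -1 ]
Row echelon form:
[ -4  -2   3  |  -7 ]
[  0  -5  -6  |   9 ]
[  0   0  -1  |  -1 ]
Back-substitution:
z = (-1) / -1 = 1
y = (9 - (-6)*(1)) / -5 = -3
x = (-7 - (-2)*(-3) - (3)*(1)) / -4 = 4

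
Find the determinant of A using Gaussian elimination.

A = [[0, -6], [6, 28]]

det(A) = 36

Forward elimination:
R1 <-> R2   (pivot in column 1 was zero)
[ 6  28 ]
[ 0  -6 ]
Upper-triangular form:
[ 6  28 ]
[ 0  -6 ]
det(A) = (-1)^1 * (6) * (-6) = 36  (1 row swap -> sign -1)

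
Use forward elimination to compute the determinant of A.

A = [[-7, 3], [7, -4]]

det(A) = 7

Forward elimination:
R2 <- R2 - (-1)*R1:  [  0  -1 ]
Upper-triangular form:
[ -7   3 ]
[  0  -1 ]
det(A) = (-1)^0 * (-7) * (-1) = 7  (0 row swaps -> sign +1)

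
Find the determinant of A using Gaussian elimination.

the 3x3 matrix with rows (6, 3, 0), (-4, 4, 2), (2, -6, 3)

Forward elimination:
R2 <- R2 - (-2/3)*R1:  [ 0  6  2 ]
R3 <- R3 - (1/3)*R1:  [  0  -7   3 ]
R3 <- R3 - (-7/6)*R2:  [    0     0  16/3 ]
Upper-triangular form:
[ 6  3     0 ]
[ 0  6     2 ]
[ 0  0  16/3 ]
det(A) = (-1)^0 * (6) * (6) * (16/3) = 192  (0 row swaps -> sign +1)

det(A) = 192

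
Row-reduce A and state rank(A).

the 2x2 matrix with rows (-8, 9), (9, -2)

Row reduction:
R2 <- R2 - (-9/8)*R1:  [    0  65/8 ]
Row echelon form:
[ -8     9 ]
[  0  65/8 ]
Nonzero rows / pivot columns: 2

rank(A) = 2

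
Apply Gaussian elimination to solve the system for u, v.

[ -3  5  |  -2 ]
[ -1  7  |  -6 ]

Forward elimination on [A|b]:
R2 <- R2 - (1/3)*R1:  [     0   16/3  -16/3 ]
Row echelon form:
[ -3     5  |     -2 ]
[  0  16/3  |  -16/3 ]
Back-substitution:
v = (-16/3) / (16/3) = -1
u = (-2 - (5)*(-1)) / -3 = -1

(-1, -1)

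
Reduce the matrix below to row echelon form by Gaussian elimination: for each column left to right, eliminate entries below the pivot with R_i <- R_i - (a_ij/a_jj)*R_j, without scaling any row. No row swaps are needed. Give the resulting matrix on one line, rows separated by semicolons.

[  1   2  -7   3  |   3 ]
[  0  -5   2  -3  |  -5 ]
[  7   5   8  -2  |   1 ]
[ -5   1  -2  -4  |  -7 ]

Forward elimination:
R3 <- R3 - (7)*R1:  [   0   -9   57  -23  -20 ]
R4 <- R4 - (-5)*R1:  [   0   11  -37   11    8 ]
R3 <- R3 - (9/5)*R2:  [     0      0  267/5  -88/5    -11 ]
R4 <- R4 - (-11/5)*R2:  [      0       0  -163/5    22/5      -3 ]
R4 <- R4 - (-163/267)*R3:  [         0          0          0  -1694/267  -2594/267 ]
Row echelon form:
[ 1   2     -7          3  |          3 ]
[ 0  -5      2         -3  |         -5 ]
[ 0   0  267/5      -88/5  |        -11 ]
[ 0   0      0  -1694/267  |  -2594/267 ]

REF = [1 2 -7 3 3; 0 -5 2 -3 -5; 0 0 267/5 -88/5 -11; 0 0 0 -1694/267 -2594/267]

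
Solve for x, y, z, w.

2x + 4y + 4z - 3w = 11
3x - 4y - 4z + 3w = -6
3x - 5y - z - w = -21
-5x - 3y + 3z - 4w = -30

Forward elimination on [A|b]:
R2 <- R2 - (3/2)*R1:  [     0    -10    -10   15/2  -45/2 ]
R3 <- R3 - (3/2)*R1:  [     0    -11     -7    7/2  -75/2 ]
R4 <- R4 - (-5/2)*R1:  [     0      7     13  -23/2   -5/2 ]
R3 <- R3 - (11/10)*R2:  [     0      0      4  -19/4  -51/4 ]
R4 <- R4 - (-7/10)*R2:  [     0      0      6  -25/4  -73/4 ]
R4 <- R4 - (3/2)*R3:  [   0    0    0  7/8  7/8 ]
Row echelon form:
[ 2    4    4     -3  |     11 ]
[ 0  -10  -10   15/2  |  -45/2 ]
[ 0    0    4  -19/4  |  -51/4 ]
[ 0    0    0    7/8  |    7/8 ]
Back-substitution:
w = (7/8) / (7/8) = 1
z = (-51/4 - (-19/4)*(1)) / 4 = -2
y = (-45/2 - (-10)*(-2) - (15/2)*(1)) / -10 = 5
x = (11 - (4)*(5) - (4)*(-2) - (-3)*(1)) / 2 = 1

(1, 5, -2, 1)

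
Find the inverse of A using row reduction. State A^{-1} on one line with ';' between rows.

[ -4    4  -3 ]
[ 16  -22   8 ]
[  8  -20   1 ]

inverse = [23/12 7/9 -17/36; 2/3 5/18 -2/9; -2 -2/3 1/3]

Gauss-Jordan on [A | I]:
R1 <- (1/-4)*R1:  [    1    -1   3/4  |  -1/4     0     0 ]
R2 <- R2 - (16)*R1:  [  0  -6  -4  |   4   1   0 ]
R3 <- R3 - (8)*R1:  [   0  -12   -5  |    2    0    1 ]
R2 <- (1/-6)*R2:  [    0     1   2/3  |  -2/3  -1/6     0 ]
R1 <- R1 - (-1)*R2:  [      1       0   17/12  |  -11/12    -1/6       0 ]
R3 <- R3 - (-12)*R2:  [  0   0   3  |  -6  -2   1 ]
R3 <- (1/3)*R3:  [    0     0     1  |    -2  -2/3   1/3 ]
R1 <- R1 - (17/12)*R3:  [      1       0       0  |   23/12     7/9  -17/36 ]
R2 <- R2 - (2/3)*R3:  [    0     1     0  |   2/3  5/18  -2/9 ]
Right block of [I | A^{-1}] is the inverse:
[ 23/12   7/9  -17/36 ]
[   2/3  5/18    -2/9 ]
[    -2  -2/3     1/3 ]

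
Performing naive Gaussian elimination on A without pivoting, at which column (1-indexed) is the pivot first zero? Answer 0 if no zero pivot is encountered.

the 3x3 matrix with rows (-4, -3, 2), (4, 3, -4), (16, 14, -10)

first zero-pivot column = 2

Naive forward elimination:
R2 <- R2 - (-1)*R1:  [  0   0  -2 ]
R3 <- R3 - (-4)*R1:  [  0   2  -2 ]
Matrix at this point:
[ -4  -3   2 ]
[  0   0  -2 ]
[  0   2  -2 ]
Pivot entry (2,2) is zero but row 3 has 2 in column 2 -> naive elimination stops; a row interchange (e.g. R2 <-> R3) would be required here.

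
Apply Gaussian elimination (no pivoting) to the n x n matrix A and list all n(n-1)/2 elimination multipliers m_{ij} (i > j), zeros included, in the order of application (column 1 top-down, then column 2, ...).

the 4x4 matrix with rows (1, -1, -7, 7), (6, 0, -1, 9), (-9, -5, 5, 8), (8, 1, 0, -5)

Forward elimination:
R2 <- R2 - (6)*R1:  [   0    6   41  -33 ]
R3 <- R3 - (-9)*R1:  [   0  -14  -58   71 ]
R4 <- R4 - (8)*R1:  [   0    9   56  -61 ]
R3 <- R3 - (-7/3)*R2:  [     0      0  113/3     -6 ]
R4 <- R4 - (3/2)*R2:  [     0      0  -11/2  -23/2 ]
R4 <- R4 - (-33/226)*R3:  [         0          0          0  -2797/226 ]
Multipliers (in order of application): m_{21} = 6, m_{31} = -9, m_{41} = 8, m_{32} = -7/3, m_{42} = 3/2, m_{43} = -33/226

multipliers: 6, -9, 8, -7/3, 3/2, -33/226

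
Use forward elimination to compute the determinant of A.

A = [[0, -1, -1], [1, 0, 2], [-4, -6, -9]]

Forward elimination:
R1 <-> R2   (pivot in column 1 was zero)
[  1   0   2 ]
[  0  -1  -1 ]
[ -4  -6  -9 ]
R3 <- R3 - (-4)*R1:  [  0  -6  -1 ]
R3 <- R3 - (6)*R2:  [ 0  0  5 ]
Upper-triangular form:
[ 1   0   2 ]
[ 0  -1  -1 ]
[ 0   0   5 ]
det(A) = (-1)^1 * (1) * (-1) * (5) = 5  (1 row swap -> sign -1)

det(A) = 5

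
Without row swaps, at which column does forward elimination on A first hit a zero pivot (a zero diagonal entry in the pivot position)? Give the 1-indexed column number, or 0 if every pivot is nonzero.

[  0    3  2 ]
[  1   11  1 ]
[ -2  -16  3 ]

first zero-pivot column = 1

Naive forward elimination:
Pivot entry (1,1) is zero but row 2 has 1 in column 1 -> naive elimination stops; a row interchange (e.g. R1 <-> R2) would be required here.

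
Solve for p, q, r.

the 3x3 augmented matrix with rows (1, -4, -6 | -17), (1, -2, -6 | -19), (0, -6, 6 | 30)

(3, -1, 4)

Forward elimination on [A|b]:
R2 <- R2 - (1)*R1:  [  0   2   0  -2 ]
R3 <- R3 - (-3)*R2:  [  0   0   6  24 ]
Row echelon form:
[ 1  -4  -6  |  -17 ]
[ 0   2   0  |   -2 ]
[ 0   0   6  |   24 ]
Back-substitution:
r = (24) / 6 = 4
q = (-2) / 2 = -1
p = (-17 - (-4)*(-1) - (-6)*(4)) / 1 = 3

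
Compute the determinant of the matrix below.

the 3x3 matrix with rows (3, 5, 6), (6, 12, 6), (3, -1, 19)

Forward elimination:
R2 <- R2 - (2)*R1:  [  0   2  -6 ]
R3 <- R3 - (1)*R1:  [  0  -6  13 ]
R3 <- R3 - (-3)*R2:  [  0   0  -5 ]
Upper-triangular form:
[ 3  5   6 ]
[ 0  2  -6 ]
[ 0  0  -5 ]
det(A) = (-1)^0 * (3) * (2) * (-5) = -30  (0 row swaps -> sign +1)

det(A) = -30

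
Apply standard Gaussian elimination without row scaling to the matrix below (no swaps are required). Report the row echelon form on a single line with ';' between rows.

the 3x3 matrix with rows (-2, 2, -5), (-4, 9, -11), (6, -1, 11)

REF = [-2 2 -5; 0 5 -1; 0 0 -3]

Forward elimination:
R2 <- R2 - (2)*R1:  [  0   5  -1 ]
R3 <- R3 - (-3)*R1:  [  0   5  -4 ]
R3 <- R3 - (1)*R2:  [  0   0  -3 ]
Row echelon form:
[ -2  2  -5 ]
[  0  5  -1 ]
[  0  0  -3 ]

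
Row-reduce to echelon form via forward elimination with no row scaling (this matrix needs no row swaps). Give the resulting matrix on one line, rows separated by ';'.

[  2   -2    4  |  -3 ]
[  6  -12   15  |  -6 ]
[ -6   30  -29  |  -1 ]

REF = [2 -2 4 -3; 0 -6 3 3; 0 0 -5 2]

Forward elimination:
R2 <- R2 - (3)*R1:  [  0  -6   3   3 ]
R3 <- R3 - (-3)*R1:  [   0   24  -17  -10 ]
R3 <- R3 - (-4)*R2:  [  0   0  -5   2 ]
Row echelon form:
[ 2  -2   4  |  -3 ]
[ 0  -6   3  |   3 ]
[ 0   0  -5  |   2 ]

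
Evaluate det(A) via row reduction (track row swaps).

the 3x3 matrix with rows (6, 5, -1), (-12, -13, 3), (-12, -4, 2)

Forward elimination:
R2 <- R2 - (-2)*R1:  [  0  -3   1 ]
R3 <- R3 - (-2)*R1:  [ 0  6  0 ]
R3 <- R3 - (-2)*R2:  [ 0  0  2 ]
Upper-triangular form:
[ 6   5  -1 ]
[ 0  -3   1 ]
[ 0   0   2 ]
det(A) = (-1)^0 * (6) * (-3) * (2) = -36  (0 row swaps -> sign +1)

det(A) = -36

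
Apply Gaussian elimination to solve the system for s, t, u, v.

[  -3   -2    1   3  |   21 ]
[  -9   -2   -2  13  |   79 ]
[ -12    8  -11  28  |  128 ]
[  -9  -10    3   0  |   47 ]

(-1, -5, -4, 4)

Forward elimination on [A|b]:
R2 <- R2 - (3)*R1:  [  0   4  -5   4  16 ]
R3 <- R3 - (4)*R1:  [   0   16  -15   16   44 ]
R4 <- R4 - (3)*R1:  [   0   -4    0   -9  -16 ]
R3 <- R3 - (4)*R2:  [   0    0    5    0  -20 ]
R4 <- R4 - (-1)*R2:  [  0   0  -5  -5   0 ]
R4 <- R4 - (-1)*R3:  [   0    0    0   -5  -20 ]
Row echelon form:
[ -3  -2   1   3  |   21 ]
[  0   4  -5   4  |   16 ]
[  0   0   5   0  |  -20 ]
[  0   0   0  -5  |  -20 ]
Back-substitution:
v = (-20) / -5 = 4
u = (-20) / 5 = -4
t = (16 - (-5)*(-4) - (4)*(4)) / 4 = -5
s = (21 - (-2)*(-5) - (1)*(-4) - (3)*(4)) / -3 = -1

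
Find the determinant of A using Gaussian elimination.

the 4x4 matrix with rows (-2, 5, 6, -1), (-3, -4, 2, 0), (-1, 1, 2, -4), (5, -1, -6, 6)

Forward elimination:
R2 <- R2 - (3/2)*R1:  [     0  -23/2     -7    3/2 ]
R3 <- R3 - (1/2)*R1:  [    0  -3/2    -1  -7/2 ]
R4 <- R4 - (-5/2)*R1:  [    0  23/2     9   7/2 ]
R3 <- R3 - (3/23)*R2:  [      0       0   -2/23  -85/23 ]
R4 <- R4 - (-1)*R2:  [ 0  0  2  5 ]
R4 <- R4 - (-23)*R3:  [   0    0    0  -80 ]
Upper-triangular form:
[ -2      5      6      -1 ]
[  0  -23/2     -7     3/2 ]
[  0      0  -2/23  -85/23 ]
[  0      0      0     -80 ]
det(A) = (-1)^0 * (-2) * (-23/2) * (-2/23) * (-80) = 160  (0 row swaps -> sign +1)

det(A) = 160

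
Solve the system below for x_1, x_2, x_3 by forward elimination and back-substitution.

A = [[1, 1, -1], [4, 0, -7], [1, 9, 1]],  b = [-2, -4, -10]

Forward elimination on [A|b]:
R2 <- R2 - (4)*R1:  [  0  -4  -3   4 ]
R3 <- R3 - (1)*R1:  [  0   8   2  -8 ]
R3 <- R3 - (-2)*R2:  [  0   0  -4   0 ]
Row echelon form:
[ 1   1  -1  |  -2 ]
[ 0  -4  -3  |   4 ]
[ 0   0  -4  |   0 ]
Back-substitution:
x_3 = (0) / -4 = 0
x_2 = (4 - (-3)*(0)) / -4 = -1
x_1 = (-2 - (1)*(-1) - (-1)*(0)) / 1 = -1

(-1, -1, 0)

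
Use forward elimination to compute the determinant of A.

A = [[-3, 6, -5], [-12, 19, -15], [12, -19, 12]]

det(A) = -45

Forward elimination:
R2 <- R2 - (4)*R1:  [  0  -5   5 ]
R3 <- R3 - (-4)*R1:  [  0   5  -8 ]
R3 <- R3 - (-1)*R2:  [  0   0  -3 ]
Upper-triangular form:
[ -3   6  -5 ]
[  0  -5   5 ]
[  0   0  -3 ]
det(A) = (-1)^0 * (-3) * (-5) * (-3) = -45  (0 row swaps -> sign +1)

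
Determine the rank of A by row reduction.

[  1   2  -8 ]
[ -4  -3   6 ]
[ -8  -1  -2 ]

Row reduction:
R2 <- R2 - (-4)*R1:  [   0    5  -26 ]
R3 <- R3 - (-8)*R1:  [   0   15  -66 ]
R3 <- R3 - (3)*R2:  [  0   0  12 ]
Row echelon form:
[ 1  2   -8 ]
[ 0  5  -26 ]
[ 0  0   12 ]
Nonzero rows / pivot columns: 3

rank(A) = 3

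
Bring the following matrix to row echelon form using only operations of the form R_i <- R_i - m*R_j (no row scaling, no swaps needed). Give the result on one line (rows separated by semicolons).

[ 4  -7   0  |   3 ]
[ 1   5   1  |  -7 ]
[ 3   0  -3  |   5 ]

Forward elimination:
R2 <- R2 - (1/4)*R1:  [     0   27/4      1  -31/4 ]
R3 <- R3 - (3/4)*R1:  [    0  21/4    -3  11/4 ]
R3 <- R3 - (7/9)*R2:  [     0      0  -34/9   79/9 ]
Row echelon form:
[ 4    -7      0  |      3 ]
[ 0  27/4      1  |  -31/4 ]
[ 0     0  -34/9  |   79/9 ]

REF = [4 -7 0 3; 0 27/4 1 -31/4; 0 0 -34/9 79/9]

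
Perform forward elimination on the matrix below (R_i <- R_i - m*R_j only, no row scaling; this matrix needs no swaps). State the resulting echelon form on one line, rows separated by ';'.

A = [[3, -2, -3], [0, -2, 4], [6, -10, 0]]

REF = [3 -2 -3; 0 -2 4; 0 0 -6]

Forward elimination:
R3 <- R3 - (2)*R1:  [  0  -6   6 ]
R3 <- R3 - (3)*R2:  [  0   0  -6 ]
Row echelon form:
[ 3  -2  -3 ]
[ 0  -2   4 ]
[ 0   0  -6 ]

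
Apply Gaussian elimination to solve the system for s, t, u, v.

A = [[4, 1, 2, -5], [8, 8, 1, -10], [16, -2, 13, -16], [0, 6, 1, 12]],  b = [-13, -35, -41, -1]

(-1, -2, -1, 1)

Forward elimination on [A|b]:
R2 <- R2 - (2)*R1:  [  0   6  -3   0  -9 ]
R3 <- R3 - (4)*R1:  [  0  -6   5   4  11 ]
R3 <- R3 - (-1)*R2:  [ 0  0  2  4  2 ]
R4 <- R4 - (1)*R2:  [  0   0   4  12   8 ]
R4 <- R4 - (2)*R3:  [ 0  0  0  4  4 ]
Row echelon form:
[ 4  1   2  -5  |  -13 ]
[ 0  6  -3   0  |   -9 ]
[ 0  0   2   4  |    2 ]
[ 0  0   0   4  |    4 ]
Back-substitution:
v = (4) / 4 = 1
u = (2 - (4)*(1)) / 2 = -1
t = (-9 - (-3)*(-1)) / 6 = -2
s = (-13 - (1)*(-2) - (2)*(-1) - (-5)*(1)) / 4 = -1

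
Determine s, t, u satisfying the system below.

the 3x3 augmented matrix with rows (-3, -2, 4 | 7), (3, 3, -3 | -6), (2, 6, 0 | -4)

(1, -1, 2)

Forward elimination on [A|b]:
R2 <- R2 - (-1)*R1:  [ 0  1  1  1 ]
R3 <- R3 - (-2/3)*R1:  [    0  14/3   8/3   2/3 ]
R3 <- R3 - (14/3)*R2:  [  0   0  -2  -4 ]
Row echelon form:
[ -3  -2   4  |   7 ]
[  0   1   1  |   1 ]
[  0   0  -2  |  -4 ]
Back-substitution:
u = (-4) / -2 = 2
t = (1 - (1)*(2)) / 1 = -1
s = (7 - (-2)*(-1) - (4)*(2)) / -3 = 1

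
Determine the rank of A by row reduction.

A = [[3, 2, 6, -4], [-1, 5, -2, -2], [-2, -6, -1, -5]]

Row reduction:
R2 <- R2 - (-1/3)*R1:  [     0   17/3      0  -10/3 ]
R3 <- R3 - (-2/3)*R1:  [     0  -14/3      3  -23/3 ]
R3 <- R3 - (-14/17)*R2:  [       0        0        3  -177/17 ]
Row echelon form:
[ 3     2  6       -4 ]
[ 0  17/3  0    -10/3 ]
[ 0     0  3  -177/17 ]
Nonzero rows / pivot columns: 3

rank(A) = 3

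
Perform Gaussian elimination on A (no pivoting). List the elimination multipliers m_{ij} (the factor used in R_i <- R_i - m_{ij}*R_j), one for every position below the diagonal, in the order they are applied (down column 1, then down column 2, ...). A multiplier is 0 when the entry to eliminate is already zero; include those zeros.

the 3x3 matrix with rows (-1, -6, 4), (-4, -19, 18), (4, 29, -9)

multipliers: 4, -4, 1

Forward elimination:
R2 <- R2 - (4)*R1:  [ 0  5  2 ]
R3 <- R3 - (-4)*R1:  [ 0  5  7 ]
R3 <- R3 - (1)*R2:  [ 0  0  5 ]
Multipliers (in order of application): m_{21} = 4, m_{31} = -4, m_{32} = 1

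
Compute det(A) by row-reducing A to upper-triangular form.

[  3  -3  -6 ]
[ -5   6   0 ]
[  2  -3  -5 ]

det(A) = -33

Forward elimination:
R2 <- R2 - (-5/3)*R1:  [   0    1  -10 ]
R3 <- R3 - (2/3)*R1:  [  0  -1  -1 ]
R3 <- R3 - (-1)*R2:  [   0    0  -11 ]
Upper-triangular form:
[ 3  -3   -6 ]
[ 0   1  -10 ]
[ 0   0  -11 ]
det(A) = (-1)^0 * (3) * (1) * (-11) = -33  (0 row swaps -> sign +1)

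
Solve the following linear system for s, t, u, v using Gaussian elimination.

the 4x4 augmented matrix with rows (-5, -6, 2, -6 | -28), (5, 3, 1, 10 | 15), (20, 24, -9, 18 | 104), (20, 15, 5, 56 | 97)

(-2, 3, -4, 2)

Forward elimination on [A|b]:
R2 <- R2 - (-1)*R1:  [   0   -3    3    4  -13 ]
R3 <- R3 - (-4)*R1:  [  0   0  -1  -6  -8 ]
R4 <- R4 - (-4)*R1:  [   0   -9   13   32  -15 ]
R4 <- R4 - (3)*R2:  [  0   0   4  20  24 ]
R4 <- R4 - (-4)*R3:  [  0   0   0  -4  -8 ]
Row echelon form:
[ -5  -6   2  -6  |  -28 ]
[  0  -3   3   4  |  -13 ]
[  0   0  -1  -6  |   -8 ]
[  0   0   0  -4  |   -8 ]
Back-substitution:
v = (-8) / -4 = 2
u = (-8 - (-6)*(2)) / -1 = -4
t = (-13 - (3)*(-4) - (4)*(2)) / -3 = 3
s = (-28 - (-6)*(3) - (2)*(-4) - (-6)*(2)) / -5 = -2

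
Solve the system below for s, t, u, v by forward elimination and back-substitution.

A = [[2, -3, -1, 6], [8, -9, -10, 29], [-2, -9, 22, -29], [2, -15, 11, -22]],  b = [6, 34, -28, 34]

Forward elimination on [A|b]:
R2 <- R2 - (4)*R1:  [  0   3  -6   5  10 ]
R3 <- R3 - (-1)*R1:  [   0  -12   21  -23  -22 ]
R4 <- R4 - (1)*R1:  [   0  -12   12  -28   28 ]
R3 <- R3 - (-4)*R2:  [  0   0  -3  -3  18 ]
R4 <- R4 - (-4)*R2:  [   0    0  -12   -8   68 ]
R4 <- R4 - (4)*R3:  [  0   0   0   4  -4 ]
Row echelon form:
[ 2  -3  -1   6  |   6 ]
[ 0   3  -6   5  |  10 ]
[ 0   0  -3  -3  |  18 ]
[ 0   0   0   4  |  -4 ]
Back-substitution:
v = (-4) / 4 = -1
u = (18 - (-3)*(-1)) / -3 = -5
t = (10 - (-6)*(-5) - (5)*(-1)) / 3 = -5
s = (6 - (-3)*(-5) - (-1)*(-5) - (6)*(-1)) / 2 = -4

(-4, -5, -5, -1)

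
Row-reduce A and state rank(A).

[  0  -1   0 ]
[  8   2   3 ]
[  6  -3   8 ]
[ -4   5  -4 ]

Row reduction:
R1 <-> R2   (pivot in column 1 was zero)
[  8   2   3 ]
[  0  -1   0 ]
[  6  -3   8 ]
[ -4   5  -4 ]
R3 <- R3 - (3/4)*R1:  [    0  -9/2  23/4 ]
R4 <- R4 - (-1/2)*R1:  [    0     6  -5/2 ]
R3 <- R3 - (9/2)*R2:  [    0     0  23/4 ]
R4 <- R4 - (-6)*R2:  [    0     0  -5/2 ]
R4 <- R4 - (-10/23)*R3:  [ 0  0  0 ]
Row echelon form:
[ 8   2     3 ]
[ 0  -1     0 ]
[ 0   0  23/4 ]
[ 0   0     0 ]
Nonzero rows / pivot columns: 3

rank(A) = 3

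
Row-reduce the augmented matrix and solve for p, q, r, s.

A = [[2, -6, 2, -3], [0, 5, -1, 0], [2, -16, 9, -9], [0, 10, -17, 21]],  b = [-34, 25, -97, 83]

(-3, 4, -5, -2)

Forward elimination on [A|b]:
R3 <- R3 - (1)*R1:  [   0  -10    7   -6  -63 ]
R3 <- R3 - (-2)*R2:  [   0    0    5   -6  -13 ]
R4 <- R4 - (2)*R2:  [   0    0  -15   21   33 ]
R4 <- R4 - (-3)*R3:  [  0   0   0   3  -6 ]
Row echelon form:
[ 2  -6   2  -3  |  -34 ]
[ 0   5  -1   0  |   25 ]
[ 0   0   5  -6  |  -13 ]
[ 0   0   0   3  |   -6 ]
Back-substitution:
s = (-6) / 3 = -2
r = (-13 - (-6)*(-2)) / 5 = -5
q = (25 - (-1)*(-5)) / 5 = 4
p = (-34 - (-6)*(4) - (2)*(-5) - (-3)*(-2)) / 2 = -3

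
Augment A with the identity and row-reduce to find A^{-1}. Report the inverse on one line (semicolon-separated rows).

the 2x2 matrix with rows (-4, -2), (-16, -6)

inverse = [3/4 -1/4; -2 1/2]

Gauss-Jordan on [A | I]:
R1 <- (1/-4)*R1:  [    1   1/2  |  -1/4     0 ]
R2 <- R2 - (-16)*R1:  [  0   2  |  -4   1 ]
R2 <- (1/2)*R2:  [   0    1  |   -2  1/2 ]
R1 <- R1 - (1/2)*R2:  [    1     0  |   3/4  -1/4 ]
Right block of [I | A^{-1}] is the inverse:
[ 3/4  -1/4 ]
[  -2   1/2 ]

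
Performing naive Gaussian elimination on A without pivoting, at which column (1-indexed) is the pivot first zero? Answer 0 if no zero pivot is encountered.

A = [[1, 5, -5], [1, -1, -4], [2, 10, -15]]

Naive forward elimination:
R2 <- R2 - (1)*R1:  [  0  -6   1 ]
R3 <- R3 - (2)*R1:  [  0   0  -5 ]
All pivots nonzero; naive elimination completes without hitting a zero pivot.

first zero-pivot column = 0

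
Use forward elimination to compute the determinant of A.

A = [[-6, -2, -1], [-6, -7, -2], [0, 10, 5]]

det(A) = 90

Forward elimination:
R2 <- R2 - (1)*R1:  [  0  -5  -1 ]
R3 <- R3 - (-2)*R2:  [ 0  0  3 ]
Upper-triangular form:
[ -6  -2  -1 ]
[  0  -5  -1 ]
[  0   0   3 ]
det(A) = (-1)^0 * (-6) * (-5) * (3) = 90  (0 row swaps -> sign +1)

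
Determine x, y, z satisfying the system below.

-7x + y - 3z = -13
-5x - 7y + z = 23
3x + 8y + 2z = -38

(2, -5, -2)

Forward elimination on [A|b]:
R2 <- R2 - (5/7)*R1:  [     0  -54/7   22/7  226/7 ]
R3 <- R3 - (-3/7)*R1:  [      0    59/7     5/7  -305/7 ]
R3 <- R3 - (-59/54)*R2:  [       0        0   112/27  -224/27 ]
Row echelon form:
[ -7      1      -3  |      -13 ]
[  0  -54/7    22/7  |    226/7 ]
[  0      0  112/27  |  -224/27 ]
Back-substitution:
z = (-224/27) / (112/27) = -2
y = (226/7 - (22/7)*(-2)) / (-54/7) = -5
x = (-13 - (1)*(-5) - (-3)*(-2)) / -7 = 2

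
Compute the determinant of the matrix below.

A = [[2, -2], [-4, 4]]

Forward elimination:
R2 <- R2 - (-2)*R1:  [ 0  0 ]
Upper-triangular form:
[ 2  -2 ]
[ 0   0 ]
det(A) = (-1)^0 * (2) * (0) = 0  (0 row swaps -> sign +1)

det(A) = 0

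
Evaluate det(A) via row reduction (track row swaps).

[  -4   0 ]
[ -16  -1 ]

det(A) = 4

Forward elimination:
R2 <- R2 - (4)*R1:  [  0  -1 ]
Upper-triangular form:
[ -4   0 ]
[  0  -1 ]
det(A) = (-1)^0 * (-4) * (-1) = 4  (0 row swaps -> sign +1)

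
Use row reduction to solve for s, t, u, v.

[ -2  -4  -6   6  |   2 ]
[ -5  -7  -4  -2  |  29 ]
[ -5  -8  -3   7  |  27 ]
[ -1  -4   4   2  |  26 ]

Forward elimination on [A|b]:
R2 <- R2 - (5/2)*R1:  [   0    3   11  -17   24 ]
R3 <- R3 - (5/2)*R1:  [  0   2  12  -8  22 ]
R4 <- R4 - (1/2)*R1:  [  0  -2   7  -1  25 ]
R3 <- R3 - (2/3)*R2:  [    0     0  14/3  10/3     6 ]
R4 <- R4 - (-2/3)*R2:  [     0      0   43/3  -37/3     41 ]
R4 <- R4 - (43/14)*R3:  [      0       0       0  -158/7   158/7 ]
Row echelon form:
[ -2  -4    -6       6  |      2 ]
[  0   3    11     -17  |     24 ]
[  0   0  14/3    10/3  |      6 ]
[  0   0     0  -158/7  |  158/7 ]
Back-substitution:
v = (158/7) / (-158/7) = -1
u = (6 - (10/3)*(-1)) / (14/3) = 2
t = (24 - (11)*(2) - (-17)*(-1)) / 3 = -5
s = (2 - (-4)*(-5) - (-6)*(2) - (6)*(-1)) / -2 = 0

(0, -5, 2, -1)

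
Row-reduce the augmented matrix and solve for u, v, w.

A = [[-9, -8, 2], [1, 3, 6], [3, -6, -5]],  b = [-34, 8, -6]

(2, 2, 0)

Forward elimination on [A|b]:
R2 <- R2 - (-1/9)*R1:  [    0  19/9  56/9  38/9 ]
R3 <- R3 - (-1/3)*R1:  [     0  -26/3  -13/3  -52/3 ]
R3 <- R3 - (-78/19)*R2:  [      0       0  403/19       0 ]
Row echelon form:
[ -9    -8       2  |   -34 ]
[  0  19/9    56/9  |  38/9 ]
[  0     0  403/19  |     0 ]
Back-substitution:
w = (0) / (403/19) = 0
v = (38/9 - (56/9)*(0)) / (19/9) = 2
u = (-34 - (-8)*(2) - (2)*(0)) / -9 = 2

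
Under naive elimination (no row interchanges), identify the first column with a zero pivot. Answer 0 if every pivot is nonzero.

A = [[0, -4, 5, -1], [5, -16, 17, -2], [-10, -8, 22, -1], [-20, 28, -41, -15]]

first zero-pivot column = 1

Naive forward elimination:
Pivot entry (1,1) is zero but row 2 has 5 in column 1 -> naive elimination stops; a row interchange (e.g. R1 <-> R2) would be required here.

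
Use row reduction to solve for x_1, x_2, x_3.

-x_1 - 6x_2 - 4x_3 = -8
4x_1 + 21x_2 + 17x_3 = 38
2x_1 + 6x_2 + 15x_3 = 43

Forward elimination on [A|b]:
R2 <- R2 - (-4)*R1:  [  0  -3   1   6 ]
R3 <- R3 - (-2)*R1:  [  0  -6   7  27 ]
R3 <- R3 - (2)*R2:  [  0   0   5  15 ]
Row echelon form:
[ -1  -6  -4  |  -8 ]
[  0  -3   1  |   6 ]
[  0   0   5  |  15 ]
Back-substitution:
x_3 = (15) / 5 = 3
x_2 = (6 - (1)*(3)) / -3 = -1
x_1 = (-8 - (-6)*(-1) - (-4)*(3)) / -1 = 2

(2, -1, 3)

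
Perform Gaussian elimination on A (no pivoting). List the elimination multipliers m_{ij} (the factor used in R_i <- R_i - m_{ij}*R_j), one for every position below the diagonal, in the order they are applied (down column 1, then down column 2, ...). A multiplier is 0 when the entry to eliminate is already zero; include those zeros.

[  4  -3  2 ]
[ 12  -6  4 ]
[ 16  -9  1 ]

multipliers: 3, 4, 1

Forward elimination:
R2 <- R2 - (3)*R1:  [  0   3  -2 ]
R3 <- R3 - (4)*R1:  [  0   3  -7 ]
R3 <- R3 - (1)*R2:  [  0   0  -5 ]
Multipliers (in order of application): m_{21} = 3, m_{31} = 4, m_{32} = 1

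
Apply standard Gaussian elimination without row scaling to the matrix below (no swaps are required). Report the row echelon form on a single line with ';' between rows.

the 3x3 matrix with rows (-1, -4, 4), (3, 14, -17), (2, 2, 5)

Forward elimination:
R2 <- R2 - (-3)*R1:  [  0   2  -5 ]
R3 <- R3 - (-2)*R1:  [  0  -6  13 ]
R3 <- R3 - (-3)*R2:  [  0   0  -2 ]
Row echelon form:
[ -1  -4   4 ]
[  0   2  -5 ]
[  0   0  -2 ]

REF = [-1 -4 4; 0 2 -5; 0 0 -2]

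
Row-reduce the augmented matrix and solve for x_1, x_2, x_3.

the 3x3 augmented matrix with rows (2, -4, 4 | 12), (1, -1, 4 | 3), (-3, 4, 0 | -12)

Forward elimination on [A|b]:
R2 <- R2 - (1/2)*R1:  [  0   1   2  -3 ]
R3 <- R3 - (-3/2)*R1:  [  0  -2   6   6 ]
R3 <- R3 - (-2)*R2:  [  0   0  10   0 ]
Row echelon form:
[ 2  -4   4  |  12 ]
[ 0   1   2  |  -3 ]
[ 0   0  10  |   0 ]
Back-substitution:
x_3 = (0) / 10 = 0
x_2 = (-3 - (2)*(0)) / 1 = -3
x_1 = (12 - (-4)*(-3) - (4)*(0)) / 2 = 0

(0, -3, 0)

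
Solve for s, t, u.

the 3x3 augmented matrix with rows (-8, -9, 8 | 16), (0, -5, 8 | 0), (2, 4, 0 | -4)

(-2, 0, 0)

Forward elimination on [A|b]:
R3 <- R3 - (-1/4)*R1:  [   0  7/4    2    0 ]
R3 <- R3 - (-7/20)*R2:  [    0     0  24/5     0 ]
Row echelon form:
[ -8  -9     8  |  16 ]
[  0  -5     8  |   0 ]
[  0   0  24/5  |   0 ]
Back-substitution:
u = (0) / (24/5) = 0
t = (0 - (8)*(0)) / -5 = 0
s = (16 - (-9)*(0) - (8)*(0)) / -8 = -2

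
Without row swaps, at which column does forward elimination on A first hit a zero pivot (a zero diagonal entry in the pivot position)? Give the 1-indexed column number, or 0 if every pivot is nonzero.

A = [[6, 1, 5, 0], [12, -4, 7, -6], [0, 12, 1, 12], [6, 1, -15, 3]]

first zero-pivot column = 0

Naive forward elimination:
R2 <- R2 - (2)*R1:  [  0  -6  -3  -6 ]
R4 <- R4 - (1)*R1:  [   0    0  -20    3 ]
R3 <- R3 - (-2)*R2:  [  0   0  -5   0 ]
R4 <- R4 - (4)*R3:  [ 0  0  0  3 ]
All pivots nonzero; naive elimination completes without hitting a zero pivot.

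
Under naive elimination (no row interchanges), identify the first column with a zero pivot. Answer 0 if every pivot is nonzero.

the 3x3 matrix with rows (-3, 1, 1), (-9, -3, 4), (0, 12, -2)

first zero-pivot column = 3

Naive forward elimination:
R2 <- R2 - (3)*R1:  [  0  -6   1 ]
R3 <- R3 - (-2)*R2:  [ 0  0  0 ]
Matrix at this point:
[ -3   1  1 ]
[  0  -6  1 ]
[  0   0  0 ]
Pivot entry (3,3) in the last row is zero and there are no rows below to swap with -> zero pivot in column 3 (A is singular).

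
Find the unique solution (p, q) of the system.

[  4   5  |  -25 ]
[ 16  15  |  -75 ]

Forward elimination on [A|b]:
R2 <- R2 - (4)*R1:  [  0  -5  25 ]
Row echelon form:
[ 4   5  |  -25 ]
[ 0  -5  |   25 ]
Back-substitution:
q = (25) / -5 = -5
p = (-25 - (5)*(-5)) / 4 = 0

(0, -5)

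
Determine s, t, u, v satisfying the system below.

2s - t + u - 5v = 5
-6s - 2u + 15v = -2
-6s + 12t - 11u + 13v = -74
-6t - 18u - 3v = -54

Forward elimination on [A|b]:
R2 <- R2 - (-3)*R1:  [  0  -3   1   0  13 ]
R3 <- R3 - (-3)*R1:  [   0    9   -8   -2  -59 ]
R3 <- R3 - (-3)*R2:  [   0    0   -5   -2  -20 ]
R4 <- R4 - (2)*R2:  [   0    0  -20   -3  -80 ]
R4 <- R4 - (4)*R3:  [ 0  0  0  5  0 ]
Row echelon form:
[ 2  -1   1  -5  |    5 ]
[ 0  -3   1   0  |   13 ]
[ 0   0  -5  -2  |  -20 ]
[ 0   0   0   5  |    0 ]
Back-substitution:
v = (0) / 5 = 0
u = (-20 - (-2)*(0)) / -5 = 4
t = (13 - (1)*(4)) / -3 = -3
s = (5 - (-1)*(-3) - (1)*(4) - (-5)*(0)) / 2 = -1

(-1, -3, 4, 0)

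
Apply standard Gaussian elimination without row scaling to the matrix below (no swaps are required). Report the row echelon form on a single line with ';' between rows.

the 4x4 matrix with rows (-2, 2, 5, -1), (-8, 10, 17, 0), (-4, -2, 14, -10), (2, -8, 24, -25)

Forward elimination:
R2 <- R2 - (4)*R1:  [  0   2  -3   4 ]
R3 <- R3 - (2)*R1:  [  0  -6   4  -8 ]
R4 <- R4 - (-1)*R1:  [   0   -6   29  -26 ]
R3 <- R3 - (-3)*R2:  [  0   0  -5   4 ]
R4 <- R4 - (-3)*R2:  [   0    0   20  -14 ]
R4 <- R4 - (-4)*R3:  [ 0  0  0  2 ]
Row echelon form:
[ -2  2   5  -1 ]
[  0  2  -3   4 ]
[  0  0  -5   4 ]
[  0  0   0   2 ]

REF = [-2 2 5 -1; 0 2 -3 4; 0 0 -5 4; 0 0 0 2]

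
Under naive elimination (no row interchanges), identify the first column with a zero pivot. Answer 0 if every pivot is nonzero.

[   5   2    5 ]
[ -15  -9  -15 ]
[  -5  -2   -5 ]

Naive forward elimination:
R2 <- R2 - (-3)*R1:  [  0  -3   0 ]
R3 <- R3 - (-1)*R1:  [ 0  0  0 ]
Matrix at this point:
[ 5   2  5 ]
[ 0  -3  0 ]
[ 0   0  0 ]
Pivot entry (3,3) in the last row is zero and there are no rows below to swap with -> zero pivot in column 3 (A is singular).

first zero-pivot column = 3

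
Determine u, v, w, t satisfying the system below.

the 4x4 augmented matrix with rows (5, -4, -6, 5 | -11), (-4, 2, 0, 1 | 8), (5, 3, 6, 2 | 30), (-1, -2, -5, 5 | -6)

(1, 5, 1, 2)

Forward elimination on [A|b]:
R2 <- R2 - (-4/5)*R1:  [     0   -6/5  -24/5      5   -4/5 ]
R3 <- R3 - (1)*R1:  [  0   7  12  -3  41 ]
R4 <- R4 - (-1/5)*R1:  [     0  -14/5  -31/5      6  -41/5 ]
R3 <- R3 - (-35/6)*R2:  [     0      0    -16  157/6  109/3 ]
R4 <- R4 - (7/3)*R2:  [     0      0      5  -17/3  -19/3 ]
R4 <- R4 - (-5/16)*R3:  [      0       0       0  241/96  241/48 ]
Row echelon form:
[ 5    -4     -6       5  |     -11 ]
[ 0  -6/5  -24/5       5  |    -4/5 ]
[ 0     0    -16   157/6  |   109/3 ]
[ 0     0      0  241/96  |  241/48 ]
Back-substitution:
t = (241/48) / (241/96) = 2
w = (109/3 - (157/6)*(2)) / -16 = 1
v = (-4/5 - (-24/5)*(1) - (5)*(2)) / (-6/5) = 5
u = (-11 - (-4)*(5) - (-6)*(1) - (5)*(2)) / 5 = 1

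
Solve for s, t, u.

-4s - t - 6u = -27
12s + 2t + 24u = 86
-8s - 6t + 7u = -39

Forward elimination on [A|b]:
R2 <- R2 - (-3)*R1:  [  0  -1   6   5 ]
R3 <- R3 - (2)*R1:  [  0  -4  19  15 ]
R3 <- R3 - (4)*R2:  [  0   0  -5  -5 ]
Row echelon form:
[ -4  -1  -6  |  -27 ]
[  0  -1   6  |    5 ]
[  0   0  -5  |   -5 ]
Back-substitution:
u = (-5) / -5 = 1
t = (5 - (6)*(1)) / -1 = 1
s = (-27 - (-1)*(1) - (-6)*(1)) / -4 = 5

(5, 1, 1)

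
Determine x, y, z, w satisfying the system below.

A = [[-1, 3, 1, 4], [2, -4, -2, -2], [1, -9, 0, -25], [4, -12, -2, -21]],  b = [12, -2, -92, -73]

Forward elimination on [A|b]:
R2 <- R2 - (-2)*R1:  [  0   2   0   6  22 ]
R3 <- R3 - (-1)*R1:  [   0   -6    1  -21  -80 ]
R4 <- R4 - (-4)*R1:  [   0    0    2   -5  -25 ]
R3 <- R3 - (-3)*R2:  [   0    0    1   -3  -14 ]
R4 <- R4 - (2)*R3:  [ 0  0  0  1  3 ]
Row echelon form:
[ -1  3  1   4  |   12 ]
[  0  2  0   6  |   22 ]
[  0  0  1  -3  |  -14 ]
[  0  0  0   1  |    3 ]
Back-substitution:
w = (3) / 1 = 3
z = (-14 - (-3)*(3)) / 1 = -5
y = (22 - (6)*(3)) / 2 = 2
x = (12 - (3)*(2) - (1)*(-5) - (4)*(3)) / -1 = 1

(1, 2, -5, 3)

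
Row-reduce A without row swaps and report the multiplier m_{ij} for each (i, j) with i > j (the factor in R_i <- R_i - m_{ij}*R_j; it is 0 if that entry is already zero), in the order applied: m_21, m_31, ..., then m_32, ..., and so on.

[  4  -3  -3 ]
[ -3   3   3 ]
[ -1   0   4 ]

multipliers: -3/4, -1/4, -1

Forward elimination:
R2 <- R2 - (-3/4)*R1:  [   0  3/4  3/4 ]
R3 <- R3 - (-1/4)*R1:  [    0  -3/4  13/4 ]
R3 <- R3 - (-1)*R2:  [ 0  0  4 ]
Multipliers (in order of application): m_{21} = -3/4, m_{31} = -1/4, m_{32} = -1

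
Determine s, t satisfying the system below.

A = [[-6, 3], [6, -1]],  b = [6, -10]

(-2, -2)

Forward elimination on [A|b]:
R2 <- R2 - (-1)*R1:  [  0   2  -4 ]
Row echelon form:
[ -6  3  |   6 ]
[  0  2  |  -4 ]
Back-substitution:
t = (-4) / 2 = -2
s = (6 - (3)*(-2)) / -6 = -2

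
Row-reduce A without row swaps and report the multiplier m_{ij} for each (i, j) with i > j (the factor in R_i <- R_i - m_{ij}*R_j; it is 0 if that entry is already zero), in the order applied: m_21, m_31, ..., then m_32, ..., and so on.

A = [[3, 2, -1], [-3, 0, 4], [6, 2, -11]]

Forward elimination:
R2 <- R2 - (-1)*R1:  [ 0  2  3 ]
R3 <- R3 - (2)*R1:  [  0  -2  -9 ]
R3 <- R3 - (-1)*R2:  [  0   0  -6 ]
Multipliers (in order of application): m_{21} = -1, m_{31} = 2, m_{32} = -1

multipliers: -1, 2, -1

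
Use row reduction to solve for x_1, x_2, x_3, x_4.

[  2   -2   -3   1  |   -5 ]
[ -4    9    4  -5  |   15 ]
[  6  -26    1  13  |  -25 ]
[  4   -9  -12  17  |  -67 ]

(2, 0, 2, -3)

Forward elimination on [A|b]:
R2 <- R2 - (-2)*R1:  [  0   5  -2  -3   5 ]
R3 <- R3 - (3)*R1:  [   0  -20   10   10  -10 ]
R4 <- R4 - (2)*R1:  [   0   -5   -6   15  -57 ]
R3 <- R3 - (-4)*R2:  [  0   0   2  -2  10 ]
R4 <- R4 - (-1)*R2:  [   0    0   -8   12  -52 ]
R4 <- R4 - (-4)*R3:  [   0    0    0    4  -12 ]
Row echelon form:
[ 2  -2  -3   1  |   -5 ]
[ 0   5  -2  -3  |    5 ]
[ 0   0   2  -2  |   10 ]
[ 0   0   0   4  |  -12 ]
Back-substitution:
x_4 = (-12) / 4 = -3
x_3 = (10 - (-2)*(-3)) / 2 = 2
x_2 = (5 - (-2)*(2) - (-3)*(-3)) / 5 = 0
x_1 = (-5 - (-2)*(0) - (-3)*(2) - (1)*(-3)) / 2 = 2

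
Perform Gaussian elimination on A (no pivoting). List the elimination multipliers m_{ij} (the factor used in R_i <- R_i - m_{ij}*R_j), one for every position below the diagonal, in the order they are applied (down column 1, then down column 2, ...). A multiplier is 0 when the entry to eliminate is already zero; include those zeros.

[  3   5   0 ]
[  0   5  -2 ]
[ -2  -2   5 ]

multipliers: 0, -2/3, 4/15

Forward elimination:
R2: entry in column 1 is already 0 -> m_{21} = 0 (no row operation needed)
R3 <- R3 - (-2/3)*R1:  [   0  4/3    5 ]
R3 <- R3 - (4/15)*R2:  [     0      0  83/15 ]
Multipliers (in order of application): m_{21} = 0, m_{31} = -2/3, m_{32} = 4/15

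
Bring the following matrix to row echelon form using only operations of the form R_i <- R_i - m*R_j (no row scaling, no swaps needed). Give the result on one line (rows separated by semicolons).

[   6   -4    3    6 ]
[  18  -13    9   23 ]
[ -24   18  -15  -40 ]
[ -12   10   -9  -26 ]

Forward elimination:
R2 <- R2 - (3)*R1:  [  0  -1   0   5 ]
R3 <- R3 - (-4)*R1:  [   0    2   -3  -16 ]
R4 <- R4 - (-2)*R1:  [   0    2   -3  -14 ]
R3 <- R3 - (-2)*R2:  [  0   0  -3  -6 ]
R4 <- R4 - (-2)*R2:  [  0   0  -3  -4 ]
R4 <- R4 - (1)*R3:  [ 0  0  0  2 ]
Row echelon form:
[ 6  -4   3   6 ]
[ 0  -1   0   5 ]
[ 0   0  -3  -6 ]
[ 0   0   0   2 ]

REF = [6 -4 3 6; 0 -1 0 5; 0 0 -3 -6; 0 0 0 2]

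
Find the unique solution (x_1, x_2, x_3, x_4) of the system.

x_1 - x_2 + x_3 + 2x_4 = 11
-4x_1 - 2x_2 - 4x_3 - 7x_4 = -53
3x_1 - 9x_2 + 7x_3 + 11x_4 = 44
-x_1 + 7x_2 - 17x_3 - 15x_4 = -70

(5, 2, 2, 3)

Forward elimination on [A|b]:
R2 <- R2 - (-4)*R1:  [  0  -6   0   1  -9 ]
R3 <- R3 - (3)*R1:  [  0  -6   4   5  11 ]
R4 <- R4 - (-1)*R1:  [   0    6  -16  -13  -59 ]
R3 <- R3 - (1)*R2:  [  0   0   4   4  20 ]
R4 <- R4 - (-1)*R2:  [   0    0  -16  -12  -68 ]
R4 <- R4 - (-4)*R3:  [  0   0   0   4  12 ]
Row echelon form:
[ 1  -1  1  2  |  11 ]
[ 0  -6  0  1  |  -9 ]
[ 0   0  4  4  |  20 ]
[ 0   0  0  4  |  12 ]
Back-substitution:
x_4 = (12) / 4 = 3
x_3 = (20 - (4)*(3)) / 4 = 2
x_2 = (-9 - (1)*(3)) / -6 = 2
x_1 = (11 - (-1)*(2) - (1)*(2) - (2)*(3)) / 1 = 5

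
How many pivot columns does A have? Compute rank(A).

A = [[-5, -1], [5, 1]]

rank(A) = 1

Row reduction:
R2 <- R2 - (-1)*R1:  [ 0  0 ]
Row echelon form:
[ -5  -1 ]
[  0   0 ]
Nonzero rows / pivot columns: 1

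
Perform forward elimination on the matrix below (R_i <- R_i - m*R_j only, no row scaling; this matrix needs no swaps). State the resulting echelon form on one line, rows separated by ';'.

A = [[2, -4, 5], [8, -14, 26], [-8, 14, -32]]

REF = [2 -4 5; 0 2 6; 0 0 -6]

Forward elimination:
R2 <- R2 - (4)*R1:  [ 0  2  6 ]
R3 <- R3 - (-4)*R1:  [   0   -2  -12 ]
R3 <- R3 - (-1)*R2:  [  0   0  -6 ]
Row echelon form:
[ 2  -4   5 ]
[ 0   2   6 ]
[ 0   0  -6 ]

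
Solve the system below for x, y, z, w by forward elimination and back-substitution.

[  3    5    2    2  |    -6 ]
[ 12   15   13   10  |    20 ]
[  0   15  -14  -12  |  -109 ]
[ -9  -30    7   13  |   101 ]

Forward elimination on [A|b]:
R2 <- R2 - (4)*R1:  [  0  -5   5   2  44 ]
R4 <- R4 - (-3)*R1:  [   0  -15   13   19   83 ]
R3 <- R3 - (-3)*R2:  [  0   0   1  -6  23 ]
R4 <- R4 - (3)*R2:  [   0    0   -2   13  -49 ]
R4 <- R4 - (-2)*R3:  [  0   0   0   1  -3 ]
Row echelon form:
[ 3   5  2   2  |  -6 ]
[ 0  -5  5   2  |  44 ]
[ 0   0  1  -6  |  23 ]
[ 0   0  0   1  |  -3 ]
Back-substitution:
w = (-3) / 1 = -3
z = (23 - (-6)*(-3)) / 1 = 5
y = (44 - (5)*(5) - (2)*(-3)) / -5 = -5
x = (-6 - (5)*(-5) - (2)*(5) - (2)*(-3)) / 3 = 5

(5, -5, 5, -3)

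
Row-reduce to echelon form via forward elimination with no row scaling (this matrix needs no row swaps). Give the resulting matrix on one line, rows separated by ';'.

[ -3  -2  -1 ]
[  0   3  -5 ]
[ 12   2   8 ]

REF = [-3 -2 -1; 0 3 -5; 0 0 -6]

Forward elimination:
R3 <- R3 - (-4)*R1:  [  0  -6   4 ]
R3 <- R3 - (-2)*R2:  [  0   0  -6 ]
Row echelon form:
[ -3  -2  -1 ]
[  0   3  -5 ]
[  0   0  -6 ]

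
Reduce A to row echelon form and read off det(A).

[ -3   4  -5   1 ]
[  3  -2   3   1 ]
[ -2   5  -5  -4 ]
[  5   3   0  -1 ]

det(A) = -20

Forward elimination:
R2 <- R2 - (-1)*R1:  [  0   2  -2   2 ]
R3 <- R3 - (2/3)*R1:  [     0    7/3   -5/3  -14/3 ]
R4 <- R4 - (-5/3)*R1:  [     0   29/3  -25/3    2/3 ]
R3 <- R3 - (7/6)*R2:  [   0    0  2/3   -7 ]
R4 <- R4 - (29/6)*R2:  [   0    0  4/3   -9 ]
R4 <- R4 - (2)*R3:  [ 0  0  0  5 ]
Upper-triangular form:
[ -3  4   -5   1 ]
[  0  2   -2   2 ]
[  0  0  2/3  -7 ]
[  0  0    0   5 ]
det(A) = (-1)^0 * (-3) * (2) * (2/3) * (5) = -20  (0 row swaps -> sign +1)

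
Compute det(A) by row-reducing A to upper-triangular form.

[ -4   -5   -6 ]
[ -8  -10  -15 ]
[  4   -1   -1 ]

Forward elimination:
R2 <- R2 - (2)*R1:  [  0   0  -3 ]
R3 <- R3 - (-1)*R1:  [  0  -6  -7 ]
R2 <-> R3   (pivot in column 2 was zero)
[ -4  -5  -6 ]
[  0  -6  -7 ]
[  0   0  -3 ]
Upper-triangular form:
[ -4  -5  -6 ]
[  0  -6  -7 ]
[  0   0  -3 ]
det(A) = (-1)^1 * (-4) * (-6) * (-3) = 72  (1 row swap -> sign -1)

det(A) = 72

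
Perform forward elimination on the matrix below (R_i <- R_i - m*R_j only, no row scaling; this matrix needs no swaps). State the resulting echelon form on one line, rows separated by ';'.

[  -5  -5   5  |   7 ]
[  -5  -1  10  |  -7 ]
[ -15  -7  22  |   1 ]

Forward elimination:
R2 <- R2 - (1)*R1:  [   0    4    5  -14 ]
R3 <- R3 - (3)*R1:  [   0    8    7  -20 ]
R3 <- R3 - (2)*R2:  [  0   0  -3   8 ]
Row echelon form:
[ -5  -5   5  |    7 ]
[  0   4   5  |  -14 ]
[  0   0  -3  |    8 ]

REF = [-5 -5 5 7; 0 4 5 -14; 0 0 -3 8]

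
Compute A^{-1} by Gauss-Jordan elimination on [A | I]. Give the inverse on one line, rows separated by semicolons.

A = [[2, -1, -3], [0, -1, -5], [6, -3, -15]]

inverse = [0 -1/2 1/6; -5/2 -1 5/6; 1/2 0 -1/6]

Gauss-Jordan on [A | I]:
R1 <- (1/2)*R1:  [    1  -1/2  -3/2  |   1/2     0     0 ]
R3 <- R3 - (6)*R1:  [  0   0  -6  |  -3   0   1 ]
R2 <- (1/-1)*R2:  [  0   1   5  |   0  -1   0 ]
R1 <- R1 - (-1/2)*R2:  [    1     0     1  |   1/2  -1/2     0 ]
R3 <- (1/-6)*R3:  [    0     0     1  |   1/2     0  -1/6 ]
R1 <- R1 - (1)*R3:  [    1     0     0  |     0  -1/2   1/6 ]
R2 <- R2 - (5)*R3:  [    0     1     0  |  -5/2    -1   5/6 ]
Right block of [I | A^{-1}] is the inverse:
[    0  -1/2   1/6 ]
[ -5/2    -1   5/6 ]
[  1/2     0  -1/6 ]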